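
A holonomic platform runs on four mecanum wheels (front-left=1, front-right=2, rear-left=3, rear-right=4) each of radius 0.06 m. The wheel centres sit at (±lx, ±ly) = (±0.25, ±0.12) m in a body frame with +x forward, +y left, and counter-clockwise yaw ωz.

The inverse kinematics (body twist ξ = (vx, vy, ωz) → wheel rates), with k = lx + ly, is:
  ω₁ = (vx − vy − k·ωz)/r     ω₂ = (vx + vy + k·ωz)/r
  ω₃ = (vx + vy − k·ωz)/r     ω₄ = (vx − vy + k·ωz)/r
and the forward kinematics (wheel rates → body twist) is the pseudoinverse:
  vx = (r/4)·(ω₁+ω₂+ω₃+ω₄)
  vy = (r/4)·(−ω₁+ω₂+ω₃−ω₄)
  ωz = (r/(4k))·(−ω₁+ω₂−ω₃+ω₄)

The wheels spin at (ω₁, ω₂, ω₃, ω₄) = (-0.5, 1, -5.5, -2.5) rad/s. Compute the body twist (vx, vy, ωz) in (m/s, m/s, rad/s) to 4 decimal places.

(-0.1125, -0.0225, 0.1824)

k = lx + ly = 0.25 + 0.12 = 0.3700
ω₁+ω₂+ω₃+ω₄ = -7.5000  →  vx = (0.06/4)·-7.5000 = -0.1125
−ω₁+ω₂+ω₃−ω₄ = -1.5000  →  vy = (0.06/4)·-1.5000 = -0.0225
−ω₁+ω₂−ω₃+ω₄ = 4.5000  →  ωz = (0.06/1.4800)·4.5000 = 0.1824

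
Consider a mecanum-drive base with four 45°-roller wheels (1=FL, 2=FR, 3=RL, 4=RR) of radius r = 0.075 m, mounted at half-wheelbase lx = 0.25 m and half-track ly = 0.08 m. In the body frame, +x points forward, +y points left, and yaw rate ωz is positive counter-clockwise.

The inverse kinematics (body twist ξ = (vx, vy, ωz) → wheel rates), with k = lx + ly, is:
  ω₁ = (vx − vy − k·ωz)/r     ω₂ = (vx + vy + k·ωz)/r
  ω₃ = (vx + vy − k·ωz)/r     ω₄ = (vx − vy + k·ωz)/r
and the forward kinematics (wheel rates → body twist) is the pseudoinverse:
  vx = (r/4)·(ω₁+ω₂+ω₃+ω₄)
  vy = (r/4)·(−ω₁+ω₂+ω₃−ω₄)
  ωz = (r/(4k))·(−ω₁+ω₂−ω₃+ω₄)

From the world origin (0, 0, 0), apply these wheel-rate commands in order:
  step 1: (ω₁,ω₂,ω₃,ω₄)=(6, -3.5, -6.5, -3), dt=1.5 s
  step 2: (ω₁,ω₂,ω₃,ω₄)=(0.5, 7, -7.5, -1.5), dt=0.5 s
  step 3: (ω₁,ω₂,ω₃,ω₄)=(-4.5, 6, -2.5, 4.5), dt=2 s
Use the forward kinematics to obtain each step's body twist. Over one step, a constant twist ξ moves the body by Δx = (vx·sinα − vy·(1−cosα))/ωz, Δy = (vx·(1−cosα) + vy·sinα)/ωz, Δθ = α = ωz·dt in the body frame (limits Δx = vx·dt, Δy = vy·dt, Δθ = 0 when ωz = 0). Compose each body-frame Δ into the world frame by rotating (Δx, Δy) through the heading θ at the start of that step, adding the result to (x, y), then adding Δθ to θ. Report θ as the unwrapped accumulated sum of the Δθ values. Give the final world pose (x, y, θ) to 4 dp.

step 1: ξ=(vx,vy,ωz)=(-0.1313, -0.2437, -0.3409), dt=1.5 → body Δ=(-0.2799, -0.3006, -0.5114) → world pose (-0.2799, -0.3006, -0.5114)
step 2: ξ=(vx,vy,ωz)=(-0.0281, 0.0094, 0.7102), dt=0.5 → body Δ=(-0.0146, 0.0021, 0.3551) → world pose (-0.2916, -0.2917, -0.1562)
step 3: ξ=(vx,vy,ωz)=(0.0656, 0.0656, 0.9943), dt=2.0 → body Δ=(-0.0325, 0.1531, 1.9886) → world pose (-0.2998, -0.1354, 1.8324)

(-0.2998, -0.1354, 1.8324)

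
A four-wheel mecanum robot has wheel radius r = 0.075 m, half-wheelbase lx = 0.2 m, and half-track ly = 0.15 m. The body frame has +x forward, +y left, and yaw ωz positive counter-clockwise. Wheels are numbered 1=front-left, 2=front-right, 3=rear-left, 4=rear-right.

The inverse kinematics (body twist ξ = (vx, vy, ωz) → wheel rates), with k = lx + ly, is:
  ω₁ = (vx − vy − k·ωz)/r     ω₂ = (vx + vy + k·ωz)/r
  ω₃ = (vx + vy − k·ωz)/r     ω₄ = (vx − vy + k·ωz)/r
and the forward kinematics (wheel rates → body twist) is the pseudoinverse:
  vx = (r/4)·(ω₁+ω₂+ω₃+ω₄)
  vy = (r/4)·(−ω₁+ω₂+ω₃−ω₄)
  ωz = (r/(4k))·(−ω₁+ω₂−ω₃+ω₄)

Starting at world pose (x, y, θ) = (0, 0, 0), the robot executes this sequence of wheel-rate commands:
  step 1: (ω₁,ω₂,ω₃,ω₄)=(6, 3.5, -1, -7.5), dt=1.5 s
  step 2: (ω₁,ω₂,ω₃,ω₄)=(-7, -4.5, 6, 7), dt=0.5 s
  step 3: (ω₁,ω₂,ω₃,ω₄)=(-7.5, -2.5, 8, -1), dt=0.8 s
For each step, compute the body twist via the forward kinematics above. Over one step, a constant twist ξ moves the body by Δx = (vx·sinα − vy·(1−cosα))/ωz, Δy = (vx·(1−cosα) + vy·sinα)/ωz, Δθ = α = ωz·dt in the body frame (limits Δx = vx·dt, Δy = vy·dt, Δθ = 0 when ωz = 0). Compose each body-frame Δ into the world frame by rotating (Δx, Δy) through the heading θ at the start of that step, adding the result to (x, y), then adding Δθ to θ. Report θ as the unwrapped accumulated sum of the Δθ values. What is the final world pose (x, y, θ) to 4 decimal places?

(0.1880, 0.2832, -0.8009)

step 1: ξ=(vx,vy,ωz)=(0.0187, 0.0750, -0.4821), dt=1.5 → body Δ=(0.0647, 0.0932, -0.7232) → world pose (0.0647, 0.0932, -0.7232)
step 2: ξ=(vx,vy,ωz)=(0.0281, 0.0281, 0.1875), dt=0.5 → body Δ=(0.0134, 0.0147, 0.0937) → world pose (0.0844, 0.0954, -0.6295)
step 3: ξ=(vx,vy,ωz)=(-0.0563, 0.2625, -0.2143), dt=0.8 → body Δ=(-0.0268, 0.2128, -0.1714) → world pose (0.1880, 0.2832, -0.8009)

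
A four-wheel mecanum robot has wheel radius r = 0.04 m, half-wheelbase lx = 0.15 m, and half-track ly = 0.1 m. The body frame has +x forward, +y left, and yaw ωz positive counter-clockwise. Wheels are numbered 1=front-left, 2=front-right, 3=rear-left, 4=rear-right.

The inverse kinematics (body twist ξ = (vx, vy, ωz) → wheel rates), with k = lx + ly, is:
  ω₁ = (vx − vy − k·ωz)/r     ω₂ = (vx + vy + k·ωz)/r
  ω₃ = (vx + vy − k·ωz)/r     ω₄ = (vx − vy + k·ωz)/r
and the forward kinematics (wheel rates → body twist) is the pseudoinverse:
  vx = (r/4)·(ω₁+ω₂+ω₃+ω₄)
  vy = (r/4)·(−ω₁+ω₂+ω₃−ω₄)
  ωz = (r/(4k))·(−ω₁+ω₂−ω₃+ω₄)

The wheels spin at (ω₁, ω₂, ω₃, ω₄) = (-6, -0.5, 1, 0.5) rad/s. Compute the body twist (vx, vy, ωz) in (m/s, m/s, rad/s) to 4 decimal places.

(-0.0500, 0.0600, 0.2000)

k = lx + ly = 0.15 + 0.1 = 0.2500
ω₁+ω₂+ω₃+ω₄ = -5.0000  →  vx = (0.04/4)·-5.0000 = -0.0500
−ω₁+ω₂+ω₃−ω₄ = 6.0000  →  vy = (0.04/4)·6.0000 = 0.0600
−ω₁+ω₂−ω₃+ω₄ = 5.0000  →  ωz = (0.04/1.0000)·5.0000 = 0.2000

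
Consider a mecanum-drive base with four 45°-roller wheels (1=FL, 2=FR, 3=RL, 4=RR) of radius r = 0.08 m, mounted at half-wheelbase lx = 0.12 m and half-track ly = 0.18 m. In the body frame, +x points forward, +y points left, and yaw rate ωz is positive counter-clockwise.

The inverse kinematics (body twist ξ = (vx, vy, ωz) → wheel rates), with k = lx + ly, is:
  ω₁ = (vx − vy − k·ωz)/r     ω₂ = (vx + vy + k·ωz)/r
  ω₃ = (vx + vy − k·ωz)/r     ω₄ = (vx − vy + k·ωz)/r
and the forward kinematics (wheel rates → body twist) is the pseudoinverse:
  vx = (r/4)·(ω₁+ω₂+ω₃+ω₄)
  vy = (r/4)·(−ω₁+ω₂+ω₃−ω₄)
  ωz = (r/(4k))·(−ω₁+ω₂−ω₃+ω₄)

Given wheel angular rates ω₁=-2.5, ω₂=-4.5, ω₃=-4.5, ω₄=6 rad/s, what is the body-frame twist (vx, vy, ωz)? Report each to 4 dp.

k = lx + ly = 0.12 + 0.18 = 0.3000
ω₁+ω₂+ω₃+ω₄ = -5.5000  →  vx = (0.08/4)·-5.5000 = -0.1100
−ω₁+ω₂+ω₃−ω₄ = -12.5000  →  vy = (0.08/4)·-12.5000 = -0.2500
−ω₁+ω₂−ω₃+ω₄ = 8.5000  →  ωz = (0.08/1.2000)·8.5000 = 0.5667

(-0.1100, -0.2500, 0.5667)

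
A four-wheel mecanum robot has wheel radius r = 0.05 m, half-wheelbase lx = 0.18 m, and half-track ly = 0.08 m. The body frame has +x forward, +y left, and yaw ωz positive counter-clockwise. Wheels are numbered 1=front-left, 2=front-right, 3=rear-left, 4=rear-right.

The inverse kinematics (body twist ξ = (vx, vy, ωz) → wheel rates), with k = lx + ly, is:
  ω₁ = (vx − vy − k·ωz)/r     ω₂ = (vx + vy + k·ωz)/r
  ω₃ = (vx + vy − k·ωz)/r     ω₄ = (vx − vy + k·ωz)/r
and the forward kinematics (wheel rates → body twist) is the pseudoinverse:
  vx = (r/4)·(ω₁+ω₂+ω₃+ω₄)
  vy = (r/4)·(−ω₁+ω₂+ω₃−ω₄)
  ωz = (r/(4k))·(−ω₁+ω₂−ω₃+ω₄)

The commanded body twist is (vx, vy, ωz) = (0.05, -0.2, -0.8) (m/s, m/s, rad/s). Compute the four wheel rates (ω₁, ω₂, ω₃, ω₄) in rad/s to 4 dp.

k = lx + ly = 0.18 + 0.08 = 0.2600;  k·ωz = 0.2600·-0.8 = -0.2080
ω₁ (FL) = (vx − vy − k·ωz)/r = 0.4580/0.05 = 9.1600
ω₂ (FR) = (vx + vy + k·ωz)/r = -0.3580/0.05 = -7.1600
ω₃ (RL) = (vx + vy − k·ωz)/r = 0.0580/0.05 = 1.1600
ω₄ (RR) = (vx − vy + k·ωz)/r = 0.0420/0.05 = 0.8400

(9.1600, -7.1600, 1.1600, 0.8400)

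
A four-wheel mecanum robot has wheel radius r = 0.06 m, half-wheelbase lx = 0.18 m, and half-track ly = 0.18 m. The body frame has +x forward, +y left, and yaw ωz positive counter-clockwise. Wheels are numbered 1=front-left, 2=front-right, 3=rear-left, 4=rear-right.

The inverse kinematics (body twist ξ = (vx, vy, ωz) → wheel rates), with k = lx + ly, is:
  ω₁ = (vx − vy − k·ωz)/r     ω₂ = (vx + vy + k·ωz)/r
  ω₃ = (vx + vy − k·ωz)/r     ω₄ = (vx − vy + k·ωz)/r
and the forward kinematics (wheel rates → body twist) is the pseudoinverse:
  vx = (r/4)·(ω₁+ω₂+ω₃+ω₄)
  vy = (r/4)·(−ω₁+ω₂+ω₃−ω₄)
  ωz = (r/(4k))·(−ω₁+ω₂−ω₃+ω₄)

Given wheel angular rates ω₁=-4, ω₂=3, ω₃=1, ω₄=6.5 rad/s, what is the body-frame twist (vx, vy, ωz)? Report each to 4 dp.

k = lx + ly = 0.18 + 0.18 = 0.3600
ω₁+ω₂+ω₃+ω₄ = 6.5000  →  vx = (0.06/4)·6.5000 = 0.0975
−ω₁+ω₂+ω₃−ω₄ = 1.5000  →  vy = (0.06/4)·1.5000 = 0.0225
−ω₁+ω₂−ω₃+ω₄ = 12.5000  →  ωz = (0.06/1.4400)·12.5000 = 0.5208

(0.0975, 0.0225, 0.5208)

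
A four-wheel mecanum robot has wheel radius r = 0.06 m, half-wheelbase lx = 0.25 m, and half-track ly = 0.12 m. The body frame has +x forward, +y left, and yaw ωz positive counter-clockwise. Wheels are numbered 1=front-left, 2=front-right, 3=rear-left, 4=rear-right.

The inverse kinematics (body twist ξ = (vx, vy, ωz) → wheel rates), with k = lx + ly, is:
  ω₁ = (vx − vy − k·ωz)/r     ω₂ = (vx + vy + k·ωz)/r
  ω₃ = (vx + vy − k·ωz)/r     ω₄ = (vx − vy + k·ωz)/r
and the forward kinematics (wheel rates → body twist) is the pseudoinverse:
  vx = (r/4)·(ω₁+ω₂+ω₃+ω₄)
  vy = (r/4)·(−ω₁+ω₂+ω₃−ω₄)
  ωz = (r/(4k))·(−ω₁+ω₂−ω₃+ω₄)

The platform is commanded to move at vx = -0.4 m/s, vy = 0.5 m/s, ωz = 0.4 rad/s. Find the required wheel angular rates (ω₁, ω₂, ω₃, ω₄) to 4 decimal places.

k = lx + ly = 0.25 + 0.12 = 0.3700;  k·ωz = 0.3700·0.4 = 0.1480
ω₁ (FL) = (vx − vy − k·ωz)/r = -1.0480/0.06 = -17.4667
ω₂ (FR) = (vx + vy + k·ωz)/r = 0.2480/0.06 = 4.1333
ω₃ (RL) = (vx + vy − k·ωz)/r = -0.0480/0.06 = -0.8000
ω₄ (RR) = (vx − vy + k·ωz)/r = -0.7520/0.06 = -12.5333

(-17.4667, 4.1333, -0.8000, -12.5333)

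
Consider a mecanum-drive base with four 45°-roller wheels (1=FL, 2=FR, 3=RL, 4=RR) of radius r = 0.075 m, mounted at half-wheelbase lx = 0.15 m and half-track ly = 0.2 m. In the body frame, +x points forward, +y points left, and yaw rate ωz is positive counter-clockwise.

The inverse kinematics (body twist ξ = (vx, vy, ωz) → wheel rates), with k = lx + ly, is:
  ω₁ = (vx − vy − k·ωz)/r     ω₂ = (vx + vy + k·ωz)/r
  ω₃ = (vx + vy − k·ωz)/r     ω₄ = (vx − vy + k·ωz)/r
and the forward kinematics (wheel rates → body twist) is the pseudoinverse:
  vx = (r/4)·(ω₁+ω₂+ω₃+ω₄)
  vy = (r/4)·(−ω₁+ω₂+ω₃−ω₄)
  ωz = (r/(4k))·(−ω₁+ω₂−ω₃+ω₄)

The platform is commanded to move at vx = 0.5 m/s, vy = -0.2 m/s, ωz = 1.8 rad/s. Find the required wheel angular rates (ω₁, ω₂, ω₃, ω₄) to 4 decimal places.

(0.9333, 12.4000, -4.4000, 17.7333)

k = lx + ly = 0.15 + 0.2 = 0.3500;  k·ωz = 0.3500·1.8 = 0.6300
ω₁ (FL) = (vx − vy − k·ωz)/r = 0.0700/0.075 = 0.9333
ω₂ (FR) = (vx + vy + k·ωz)/r = 0.9300/0.075 = 12.4000
ω₃ (RL) = (vx + vy − k·ωz)/r = -0.3300/0.075 = -4.4000
ω₄ (RR) = (vx − vy + k·ωz)/r = 1.3300/0.075 = 17.7333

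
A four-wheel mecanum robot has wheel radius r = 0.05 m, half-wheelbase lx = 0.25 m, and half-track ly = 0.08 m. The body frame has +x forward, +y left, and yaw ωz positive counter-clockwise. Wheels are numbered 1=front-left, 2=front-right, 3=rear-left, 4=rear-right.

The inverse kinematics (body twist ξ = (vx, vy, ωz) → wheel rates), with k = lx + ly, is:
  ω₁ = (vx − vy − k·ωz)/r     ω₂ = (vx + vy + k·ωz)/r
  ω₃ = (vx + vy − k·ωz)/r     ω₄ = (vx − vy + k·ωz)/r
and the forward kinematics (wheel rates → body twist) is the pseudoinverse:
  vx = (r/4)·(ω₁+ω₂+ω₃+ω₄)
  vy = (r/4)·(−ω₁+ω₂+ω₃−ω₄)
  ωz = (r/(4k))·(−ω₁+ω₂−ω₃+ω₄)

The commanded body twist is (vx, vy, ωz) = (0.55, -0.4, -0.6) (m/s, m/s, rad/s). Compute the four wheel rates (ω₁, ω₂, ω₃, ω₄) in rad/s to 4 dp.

(22.9600, -0.9600, 6.9600, 15.0400)

k = lx + ly = 0.25 + 0.08 = 0.3300;  k·ωz = 0.3300·-0.6 = -0.1980
ω₁ (FL) = (vx − vy − k·ωz)/r = 1.1480/0.05 = 22.9600
ω₂ (FR) = (vx + vy + k·ωz)/r = -0.0480/0.05 = -0.9600
ω₃ (RL) = (vx + vy − k·ωz)/r = 0.3480/0.05 = 6.9600
ω₄ (RR) = (vx − vy + k·ωz)/r = 0.7520/0.05 = 15.0400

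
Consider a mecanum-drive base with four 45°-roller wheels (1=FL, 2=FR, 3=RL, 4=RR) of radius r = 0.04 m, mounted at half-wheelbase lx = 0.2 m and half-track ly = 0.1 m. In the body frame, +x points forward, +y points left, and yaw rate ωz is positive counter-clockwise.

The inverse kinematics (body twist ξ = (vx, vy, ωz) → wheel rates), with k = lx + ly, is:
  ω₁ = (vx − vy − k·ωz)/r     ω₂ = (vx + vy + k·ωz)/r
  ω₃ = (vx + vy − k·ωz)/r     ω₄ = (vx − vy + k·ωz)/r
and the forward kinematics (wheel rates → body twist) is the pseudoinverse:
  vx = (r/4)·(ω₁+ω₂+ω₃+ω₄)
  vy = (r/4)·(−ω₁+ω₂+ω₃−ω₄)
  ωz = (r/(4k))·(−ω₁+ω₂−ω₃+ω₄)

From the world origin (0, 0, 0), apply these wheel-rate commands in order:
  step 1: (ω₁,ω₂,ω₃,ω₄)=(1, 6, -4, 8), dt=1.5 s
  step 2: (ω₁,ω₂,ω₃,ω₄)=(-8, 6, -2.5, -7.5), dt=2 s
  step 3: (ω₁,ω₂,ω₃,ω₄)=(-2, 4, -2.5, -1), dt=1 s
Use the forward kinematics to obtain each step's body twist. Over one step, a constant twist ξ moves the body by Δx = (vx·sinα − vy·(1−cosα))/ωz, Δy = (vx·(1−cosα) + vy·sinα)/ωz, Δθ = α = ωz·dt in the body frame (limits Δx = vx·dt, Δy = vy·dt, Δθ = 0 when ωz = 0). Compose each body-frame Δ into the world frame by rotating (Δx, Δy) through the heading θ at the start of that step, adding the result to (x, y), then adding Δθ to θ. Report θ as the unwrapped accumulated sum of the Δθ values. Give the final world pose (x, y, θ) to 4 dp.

step 1: ξ=(vx,vy,ωz)=(0.1100, -0.0700, 0.5667), dt=1.5 → body Δ=(0.1878, -0.0268, 0.8500) → world pose (0.1878, -0.0268, 0.8500)
step 2: ξ=(vx,vy,ωz)=(-0.1200, 0.1900, 0.3000), dt=2.0 → body Δ=(-0.3365, 0.2877, 0.6000) → world pose (-0.2504, -0.0897, 1.4500)
step 3: ξ=(vx,vy,ωz)=(-0.0150, 0.0450, 0.2500), dt=1.0 → body Δ=(-0.0204, 0.0427, 0.2500) → world pose (-0.2952, -0.1048, 1.7000)

(-0.2952, -0.1048, 1.7000)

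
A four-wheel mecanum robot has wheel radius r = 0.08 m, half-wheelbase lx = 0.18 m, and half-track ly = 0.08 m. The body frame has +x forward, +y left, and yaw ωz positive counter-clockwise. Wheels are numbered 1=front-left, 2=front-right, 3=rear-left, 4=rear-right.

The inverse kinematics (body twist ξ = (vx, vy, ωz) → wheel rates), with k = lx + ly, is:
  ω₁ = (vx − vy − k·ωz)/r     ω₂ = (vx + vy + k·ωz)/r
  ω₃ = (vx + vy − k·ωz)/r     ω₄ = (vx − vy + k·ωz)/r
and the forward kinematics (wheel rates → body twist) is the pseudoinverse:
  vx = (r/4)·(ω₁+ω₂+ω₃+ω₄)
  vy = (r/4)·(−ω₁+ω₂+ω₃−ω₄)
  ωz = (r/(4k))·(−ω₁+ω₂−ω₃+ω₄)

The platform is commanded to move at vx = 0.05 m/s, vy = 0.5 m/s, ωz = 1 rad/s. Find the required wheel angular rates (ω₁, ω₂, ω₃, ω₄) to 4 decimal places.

k = lx + ly = 0.18 + 0.08 = 0.2600;  k·ωz = 0.2600·1 = 0.2600
ω₁ (FL) = (vx − vy − k·ωz)/r = -0.7100/0.08 = -8.8750
ω₂ (FR) = (vx + vy + k·ωz)/r = 0.8100/0.08 = 10.1250
ω₃ (RL) = (vx + vy − k·ωz)/r = 0.2900/0.08 = 3.6250
ω₄ (RR) = (vx − vy + k·ωz)/r = -0.1900/0.08 = -2.3750

(-8.8750, 10.1250, 3.6250, -2.3750)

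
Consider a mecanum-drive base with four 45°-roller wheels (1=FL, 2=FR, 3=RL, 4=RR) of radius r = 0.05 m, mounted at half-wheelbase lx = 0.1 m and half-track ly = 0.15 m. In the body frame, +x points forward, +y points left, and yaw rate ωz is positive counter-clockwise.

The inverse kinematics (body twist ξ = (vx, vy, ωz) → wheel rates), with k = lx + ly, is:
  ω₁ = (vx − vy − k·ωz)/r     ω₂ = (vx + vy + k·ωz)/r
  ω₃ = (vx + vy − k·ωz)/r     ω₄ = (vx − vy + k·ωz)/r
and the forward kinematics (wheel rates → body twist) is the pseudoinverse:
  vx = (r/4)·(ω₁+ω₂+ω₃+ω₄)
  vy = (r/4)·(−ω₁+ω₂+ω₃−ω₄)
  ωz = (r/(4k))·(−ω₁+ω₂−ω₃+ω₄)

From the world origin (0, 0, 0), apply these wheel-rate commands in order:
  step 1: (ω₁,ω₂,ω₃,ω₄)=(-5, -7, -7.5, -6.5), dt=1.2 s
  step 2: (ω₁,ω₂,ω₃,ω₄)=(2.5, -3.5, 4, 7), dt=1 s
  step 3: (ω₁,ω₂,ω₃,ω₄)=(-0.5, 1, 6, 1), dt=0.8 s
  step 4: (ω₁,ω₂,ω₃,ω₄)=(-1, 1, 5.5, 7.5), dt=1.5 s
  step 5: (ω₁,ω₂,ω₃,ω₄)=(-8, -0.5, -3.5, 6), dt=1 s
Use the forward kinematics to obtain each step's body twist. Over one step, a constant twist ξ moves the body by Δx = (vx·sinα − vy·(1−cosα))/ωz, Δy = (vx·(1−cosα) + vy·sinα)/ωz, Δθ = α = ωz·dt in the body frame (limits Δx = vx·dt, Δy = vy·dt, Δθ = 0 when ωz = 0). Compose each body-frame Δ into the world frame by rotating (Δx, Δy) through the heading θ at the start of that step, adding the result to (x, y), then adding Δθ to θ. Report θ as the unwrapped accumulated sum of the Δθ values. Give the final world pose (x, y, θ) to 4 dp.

(-0.0134, -0.2172, 0.8000)

step 1: ξ=(vx,vy,ωz)=(-0.3250, -0.0375, -0.0500), dt=1.2 → body Δ=(-0.3911, -0.0333, -0.0600) → world pose (-0.3911, -0.0333, -0.0600)
step 2: ξ=(vx,vy,ωz)=(0.1250, -0.1125, -0.1500), dt=1.0 → body Δ=(0.1161, -0.1214, -0.1500) → world pose (-0.2825, -0.1615, -0.2100)
step 3: ξ=(vx,vy,ωz)=(0.0938, 0.0813, -0.1750), dt=0.8 → body Δ=(0.0793, 0.0595, -0.1400) → world pose (-0.1925, -0.1197, -0.3500)
step 4: ξ=(vx,vy,ωz)=(0.1625, 0.0000, 0.2000), dt=1.5 → body Δ=(0.2401, 0.0363, 0.3000) → world pose (0.0455, -0.1680, -0.0500)
step 5: ξ=(vx,vy,ωz)=(-0.0750, -0.0250, 0.8500), dt=1.0 → body Δ=(-0.0563, -0.0521, 0.8500) → world pose (-0.0134, -0.2172, 0.8000)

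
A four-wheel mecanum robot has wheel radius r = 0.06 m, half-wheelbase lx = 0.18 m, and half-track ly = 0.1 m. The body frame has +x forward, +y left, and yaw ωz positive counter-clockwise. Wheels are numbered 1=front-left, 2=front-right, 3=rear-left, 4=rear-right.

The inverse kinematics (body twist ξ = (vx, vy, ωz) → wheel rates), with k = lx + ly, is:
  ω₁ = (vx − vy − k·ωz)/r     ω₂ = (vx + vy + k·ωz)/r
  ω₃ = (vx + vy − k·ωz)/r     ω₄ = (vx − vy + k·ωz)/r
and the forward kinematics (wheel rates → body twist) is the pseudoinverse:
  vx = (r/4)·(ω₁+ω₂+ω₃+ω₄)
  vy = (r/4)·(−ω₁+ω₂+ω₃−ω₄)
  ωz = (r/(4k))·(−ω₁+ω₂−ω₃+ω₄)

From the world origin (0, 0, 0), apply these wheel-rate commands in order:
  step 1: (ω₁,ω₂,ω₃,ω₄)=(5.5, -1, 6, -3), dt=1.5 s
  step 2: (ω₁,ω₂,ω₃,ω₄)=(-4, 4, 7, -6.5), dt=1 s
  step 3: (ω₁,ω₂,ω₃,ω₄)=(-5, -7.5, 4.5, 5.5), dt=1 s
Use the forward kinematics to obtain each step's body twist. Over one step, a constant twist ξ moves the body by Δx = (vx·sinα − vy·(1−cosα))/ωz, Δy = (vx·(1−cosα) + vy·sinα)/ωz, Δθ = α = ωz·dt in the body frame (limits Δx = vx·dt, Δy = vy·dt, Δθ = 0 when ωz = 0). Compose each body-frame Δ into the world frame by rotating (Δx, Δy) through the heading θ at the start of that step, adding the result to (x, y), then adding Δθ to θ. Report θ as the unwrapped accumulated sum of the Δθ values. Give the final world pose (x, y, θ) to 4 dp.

(0.4246, 0.0381, -1.6205)

step 1: ξ=(vx,vy,ωz)=(0.1125, 0.0375, -0.8304), dt=1.5 → body Δ=(0.1591, -0.0494, -1.2455) → world pose (0.1591, -0.0494, -1.2455)
step 2: ξ=(vx,vy,ωz)=(0.0075, 0.3225, -0.2946), dt=1.0 → body Δ=(0.0546, 0.3168, -0.2946) → world pose (0.4767, 0.0001, -1.5402)
step 3: ξ=(vx,vy,ωz)=(-0.0375, -0.0525, -0.0804), dt=1.0 → body Δ=(-0.0396, -0.0509, -0.0804) → world pose (0.4246, 0.0381, -1.6205)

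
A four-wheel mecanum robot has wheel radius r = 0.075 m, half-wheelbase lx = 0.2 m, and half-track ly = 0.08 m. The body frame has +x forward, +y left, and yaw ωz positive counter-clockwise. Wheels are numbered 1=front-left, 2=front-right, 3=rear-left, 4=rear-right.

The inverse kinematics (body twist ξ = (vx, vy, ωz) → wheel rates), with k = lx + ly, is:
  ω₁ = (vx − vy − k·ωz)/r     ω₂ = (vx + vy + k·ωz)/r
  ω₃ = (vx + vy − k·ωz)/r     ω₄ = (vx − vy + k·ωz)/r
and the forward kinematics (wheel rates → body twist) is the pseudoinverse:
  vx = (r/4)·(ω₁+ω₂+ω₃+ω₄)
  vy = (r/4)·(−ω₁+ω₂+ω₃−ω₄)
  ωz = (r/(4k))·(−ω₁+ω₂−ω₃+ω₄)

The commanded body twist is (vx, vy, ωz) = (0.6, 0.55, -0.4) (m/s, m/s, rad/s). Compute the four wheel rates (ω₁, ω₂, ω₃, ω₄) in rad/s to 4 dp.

(2.1600, 13.8400, 16.8267, -0.8267)

k = lx + ly = 0.2 + 0.08 = 0.2800;  k·ωz = 0.2800·-0.4 = -0.1120
ω₁ (FL) = (vx − vy − k·ωz)/r = 0.1620/0.075 = 2.1600
ω₂ (FR) = (vx + vy + k·ωz)/r = 1.0380/0.075 = 13.8400
ω₃ (RL) = (vx + vy − k·ωz)/r = 1.2620/0.075 = 16.8267
ω₄ (RR) = (vx − vy + k·ωz)/r = -0.0620/0.075 = -0.8267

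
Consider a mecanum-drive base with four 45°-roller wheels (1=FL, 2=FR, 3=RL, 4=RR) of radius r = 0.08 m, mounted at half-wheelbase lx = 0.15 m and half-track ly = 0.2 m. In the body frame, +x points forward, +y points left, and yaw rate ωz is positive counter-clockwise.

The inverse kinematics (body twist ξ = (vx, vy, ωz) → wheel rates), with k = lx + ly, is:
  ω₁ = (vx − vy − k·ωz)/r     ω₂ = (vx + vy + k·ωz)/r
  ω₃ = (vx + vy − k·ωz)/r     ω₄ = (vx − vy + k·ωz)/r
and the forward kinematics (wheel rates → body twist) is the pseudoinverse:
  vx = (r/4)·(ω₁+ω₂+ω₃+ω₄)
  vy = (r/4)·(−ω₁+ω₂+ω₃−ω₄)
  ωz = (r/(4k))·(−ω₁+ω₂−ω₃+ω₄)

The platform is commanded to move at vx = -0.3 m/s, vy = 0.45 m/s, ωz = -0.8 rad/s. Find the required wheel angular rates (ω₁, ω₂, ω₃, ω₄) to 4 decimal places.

(-5.8750, -1.6250, 5.3750, -12.8750)

k = lx + ly = 0.15 + 0.2 = 0.3500;  k·ωz = 0.3500·-0.8 = -0.2800
ω₁ (FL) = (vx − vy − k·ωz)/r = -0.4700/0.08 = -5.8750
ω₂ (FR) = (vx + vy + k·ωz)/r = -0.1300/0.08 = -1.6250
ω₃ (RL) = (vx + vy − k·ωz)/r = 0.4300/0.08 = 5.3750
ω₄ (RR) = (vx − vy + k·ωz)/r = -1.0300/0.08 = -12.8750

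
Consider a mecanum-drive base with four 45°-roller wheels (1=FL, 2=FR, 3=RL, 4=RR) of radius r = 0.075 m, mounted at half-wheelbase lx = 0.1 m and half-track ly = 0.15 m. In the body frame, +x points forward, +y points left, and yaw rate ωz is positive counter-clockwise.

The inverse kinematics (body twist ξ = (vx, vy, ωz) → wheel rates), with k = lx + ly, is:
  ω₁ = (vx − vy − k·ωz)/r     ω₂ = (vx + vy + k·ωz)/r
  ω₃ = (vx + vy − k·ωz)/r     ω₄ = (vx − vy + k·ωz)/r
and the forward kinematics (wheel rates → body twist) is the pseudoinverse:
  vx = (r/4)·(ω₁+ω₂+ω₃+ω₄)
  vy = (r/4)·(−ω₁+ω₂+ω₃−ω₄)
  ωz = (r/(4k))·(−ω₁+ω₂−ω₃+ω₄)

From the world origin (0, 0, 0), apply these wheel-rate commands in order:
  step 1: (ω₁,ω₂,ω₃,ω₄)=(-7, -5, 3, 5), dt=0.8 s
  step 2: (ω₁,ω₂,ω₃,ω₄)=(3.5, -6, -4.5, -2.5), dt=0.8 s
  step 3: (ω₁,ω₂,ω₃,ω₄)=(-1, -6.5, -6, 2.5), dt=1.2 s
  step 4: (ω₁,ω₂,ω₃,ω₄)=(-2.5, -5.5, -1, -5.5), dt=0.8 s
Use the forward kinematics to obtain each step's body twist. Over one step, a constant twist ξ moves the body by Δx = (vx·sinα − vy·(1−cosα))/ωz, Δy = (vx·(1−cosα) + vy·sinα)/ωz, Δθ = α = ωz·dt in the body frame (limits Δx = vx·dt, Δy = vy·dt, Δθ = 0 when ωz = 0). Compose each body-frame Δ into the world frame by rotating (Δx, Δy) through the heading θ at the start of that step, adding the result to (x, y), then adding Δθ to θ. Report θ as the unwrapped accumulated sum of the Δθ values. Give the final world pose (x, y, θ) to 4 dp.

(-0.6768, -0.4176, -0.3900)

step 1: ξ=(vx,vy,ωz)=(-0.0750, 0.0000, 0.3000), dt=0.8 → body Δ=(-0.0594, -0.0072, 0.2400) → world pose (-0.0594, -0.0072, 0.2400)
step 2: ξ=(vx,vy,ωz)=(-0.1781, -0.2156, -0.5625), dt=0.8 → body Δ=(-0.1759, -0.1352, -0.4500) → world pose (-0.1981, -0.1803, -0.2100)
step 3: ξ=(vx,vy,ωz)=(-0.2062, -0.2625, 0.2250), dt=1.2 → body Δ=(-0.2022, -0.3444, 0.2700) → world pose (-0.4677, -0.4750, 0.0600)
step 4: ξ=(vx,vy,ωz)=(-0.2719, 0.0281, -0.5625), dt=0.8 → body Δ=(-0.2053, 0.0699, -0.4500) → world pose (-0.6768, -0.4176, -0.3900)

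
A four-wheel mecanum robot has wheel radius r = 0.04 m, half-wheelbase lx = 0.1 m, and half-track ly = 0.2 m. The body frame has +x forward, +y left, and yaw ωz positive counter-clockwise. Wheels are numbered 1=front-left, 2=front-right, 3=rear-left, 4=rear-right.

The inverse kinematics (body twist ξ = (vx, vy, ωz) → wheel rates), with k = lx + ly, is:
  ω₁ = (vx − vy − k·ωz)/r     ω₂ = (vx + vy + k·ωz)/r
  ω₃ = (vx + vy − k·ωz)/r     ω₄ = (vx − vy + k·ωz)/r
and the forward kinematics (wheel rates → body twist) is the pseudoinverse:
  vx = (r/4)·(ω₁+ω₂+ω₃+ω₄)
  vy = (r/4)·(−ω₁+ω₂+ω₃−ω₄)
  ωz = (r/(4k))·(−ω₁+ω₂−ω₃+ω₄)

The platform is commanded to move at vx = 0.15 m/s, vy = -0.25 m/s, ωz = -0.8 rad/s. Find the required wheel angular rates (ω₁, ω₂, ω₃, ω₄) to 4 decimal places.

k = lx + ly = 0.1 + 0.2 = 0.3000;  k·ωz = 0.3000·-0.8 = -0.2400
ω₁ (FL) = (vx − vy − k·ωz)/r = 0.6400/0.04 = 16.0000
ω₂ (FR) = (vx + vy + k·ωz)/r = -0.3400/0.04 = -8.5000
ω₃ (RL) = (vx + vy − k·ωz)/r = 0.1400/0.04 = 3.5000
ω₄ (RR) = (vx − vy + k·ωz)/r = 0.1600/0.04 = 4.0000

(16.0000, -8.5000, 3.5000, 4.0000)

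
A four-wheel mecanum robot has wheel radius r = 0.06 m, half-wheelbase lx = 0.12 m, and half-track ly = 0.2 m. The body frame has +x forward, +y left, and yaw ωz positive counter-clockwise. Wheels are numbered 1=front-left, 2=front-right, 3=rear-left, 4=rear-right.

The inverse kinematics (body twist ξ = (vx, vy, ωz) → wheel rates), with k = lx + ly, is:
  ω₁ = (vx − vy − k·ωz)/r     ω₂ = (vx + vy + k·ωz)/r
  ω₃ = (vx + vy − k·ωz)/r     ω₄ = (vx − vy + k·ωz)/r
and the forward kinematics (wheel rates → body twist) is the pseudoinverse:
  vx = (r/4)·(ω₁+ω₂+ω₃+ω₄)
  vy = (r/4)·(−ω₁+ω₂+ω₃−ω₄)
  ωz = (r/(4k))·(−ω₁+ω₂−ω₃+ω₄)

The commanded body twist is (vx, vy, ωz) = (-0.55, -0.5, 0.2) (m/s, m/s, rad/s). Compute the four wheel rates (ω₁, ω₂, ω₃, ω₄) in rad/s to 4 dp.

(-1.9000, -16.4333, -18.5667, 0.2333)

k = lx + ly = 0.12 + 0.2 = 0.3200;  k·ωz = 0.3200·0.2 = 0.0640
ω₁ (FL) = (vx − vy − k·ωz)/r = -0.1140/0.06 = -1.9000
ω₂ (FR) = (vx + vy + k·ωz)/r = -0.9860/0.06 = -16.4333
ω₃ (RL) = (vx + vy − k·ωz)/r = -1.1140/0.06 = -18.5667
ω₄ (RR) = (vx − vy + k·ωz)/r = 0.0140/0.06 = 0.2333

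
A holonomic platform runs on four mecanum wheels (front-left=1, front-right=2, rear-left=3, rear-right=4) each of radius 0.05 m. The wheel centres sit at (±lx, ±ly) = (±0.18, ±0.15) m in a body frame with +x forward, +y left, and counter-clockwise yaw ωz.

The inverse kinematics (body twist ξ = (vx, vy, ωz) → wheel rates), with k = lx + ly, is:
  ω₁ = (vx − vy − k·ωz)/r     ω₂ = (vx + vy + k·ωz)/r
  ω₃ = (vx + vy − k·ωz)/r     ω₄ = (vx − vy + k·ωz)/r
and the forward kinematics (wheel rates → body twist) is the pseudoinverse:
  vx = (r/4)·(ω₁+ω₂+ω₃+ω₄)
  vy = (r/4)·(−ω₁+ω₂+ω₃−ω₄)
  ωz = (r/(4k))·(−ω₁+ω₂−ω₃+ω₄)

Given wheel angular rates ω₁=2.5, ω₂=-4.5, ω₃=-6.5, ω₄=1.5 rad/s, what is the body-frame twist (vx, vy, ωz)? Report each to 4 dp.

(-0.0875, -0.1875, 0.0379)

k = lx + ly = 0.18 + 0.15 = 0.3300
ω₁+ω₂+ω₃+ω₄ = -7.0000  →  vx = (0.05/4)·-7.0000 = -0.0875
−ω₁+ω₂+ω₃−ω₄ = -15.0000  →  vy = (0.05/4)·-15.0000 = -0.1875
−ω₁+ω₂−ω₃+ω₄ = 1.0000  →  ωz = (0.05/1.3200)·1.0000 = 0.0379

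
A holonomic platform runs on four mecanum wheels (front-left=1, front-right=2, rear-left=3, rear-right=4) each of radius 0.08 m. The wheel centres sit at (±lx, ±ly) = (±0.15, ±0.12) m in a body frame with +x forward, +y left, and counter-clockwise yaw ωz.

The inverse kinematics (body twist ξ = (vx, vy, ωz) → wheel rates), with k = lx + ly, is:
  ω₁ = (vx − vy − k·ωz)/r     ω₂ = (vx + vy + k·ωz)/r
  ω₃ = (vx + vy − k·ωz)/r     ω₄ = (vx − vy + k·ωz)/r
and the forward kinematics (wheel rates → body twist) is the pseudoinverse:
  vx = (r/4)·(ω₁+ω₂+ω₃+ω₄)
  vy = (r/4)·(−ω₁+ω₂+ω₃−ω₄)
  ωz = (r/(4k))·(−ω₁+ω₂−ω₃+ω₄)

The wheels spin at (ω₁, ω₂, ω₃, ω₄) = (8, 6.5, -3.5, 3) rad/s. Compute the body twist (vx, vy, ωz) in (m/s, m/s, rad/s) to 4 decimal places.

(0.2800, -0.1600, 0.3704)

k = lx + ly = 0.15 + 0.12 = 0.2700
ω₁+ω₂+ω₃+ω₄ = 14.0000  →  vx = (0.08/4)·14.0000 = 0.2800
−ω₁+ω₂+ω₃−ω₄ = -8.0000  →  vy = (0.08/4)·-8.0000 = -0.1600
−ω₁+ω₂−ω₃+ω₄ = 5.0000  →  ωz = (0.08/1.0800)·5.0000 = 0.3704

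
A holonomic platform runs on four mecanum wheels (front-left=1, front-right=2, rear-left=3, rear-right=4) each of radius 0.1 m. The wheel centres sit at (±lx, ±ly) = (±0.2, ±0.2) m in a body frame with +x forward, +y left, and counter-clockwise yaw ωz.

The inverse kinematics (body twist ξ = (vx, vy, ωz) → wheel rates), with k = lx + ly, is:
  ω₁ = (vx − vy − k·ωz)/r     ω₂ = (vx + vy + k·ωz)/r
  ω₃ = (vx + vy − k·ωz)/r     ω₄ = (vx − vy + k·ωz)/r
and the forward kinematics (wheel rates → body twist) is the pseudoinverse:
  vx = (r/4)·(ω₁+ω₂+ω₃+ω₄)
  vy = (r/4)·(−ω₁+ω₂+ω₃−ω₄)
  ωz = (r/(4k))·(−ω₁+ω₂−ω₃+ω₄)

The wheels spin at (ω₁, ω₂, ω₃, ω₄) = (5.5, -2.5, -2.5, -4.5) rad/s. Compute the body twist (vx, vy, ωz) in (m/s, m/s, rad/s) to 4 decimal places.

k = lx + ly = 0.2 + 0.2 = 0.4000
ω₁+ω₂+ω₃+ω₄ = -4.0000  →  vx = (0.1/4)·-4.0000 = -0.1000
−ω₁+ω₂+ω₃−ω₄ = -6.0000  →  vy = (0.1/4)·-6.0000 = -0.1500
−ω₁+ω₂−ω₃+ω₄ = -10.0000  →  ωz = (0.1/1.6000)·-10.0000 = -0.6250

(-0.1000, -0.1500, -0.6250)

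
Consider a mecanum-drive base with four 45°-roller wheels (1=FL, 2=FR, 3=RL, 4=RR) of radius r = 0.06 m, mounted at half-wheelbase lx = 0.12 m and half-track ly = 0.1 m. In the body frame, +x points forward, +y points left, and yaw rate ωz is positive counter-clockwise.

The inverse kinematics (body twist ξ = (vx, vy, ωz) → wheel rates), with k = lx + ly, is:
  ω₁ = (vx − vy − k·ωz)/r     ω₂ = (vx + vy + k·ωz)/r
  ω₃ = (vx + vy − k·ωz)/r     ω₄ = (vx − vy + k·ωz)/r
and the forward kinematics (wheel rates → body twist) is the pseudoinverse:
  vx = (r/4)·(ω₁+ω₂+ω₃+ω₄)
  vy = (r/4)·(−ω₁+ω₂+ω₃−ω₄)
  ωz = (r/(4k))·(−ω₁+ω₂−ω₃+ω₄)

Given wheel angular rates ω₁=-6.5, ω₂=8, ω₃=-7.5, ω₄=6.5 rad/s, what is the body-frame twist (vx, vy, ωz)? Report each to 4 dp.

(0.0075, 0.0075, 1.9432)

k = lx + ly = 0.12 + 0.1 = 0.2200
ω₁+ω₂+ω₃+ω₄ = 0.5000  →  vx = (0.06/4)·0.5000 = 0.0075
−ω₁+ω₂+ω₃−ω₄ = 0.5000  →  vy = (0.06/4)·0.5000 = 0.0075
−ω₁+ω₂−ω₃+ω₄ = 28.5000  →  ωz = (0.06/0.8800)·28.5000 = 1.9432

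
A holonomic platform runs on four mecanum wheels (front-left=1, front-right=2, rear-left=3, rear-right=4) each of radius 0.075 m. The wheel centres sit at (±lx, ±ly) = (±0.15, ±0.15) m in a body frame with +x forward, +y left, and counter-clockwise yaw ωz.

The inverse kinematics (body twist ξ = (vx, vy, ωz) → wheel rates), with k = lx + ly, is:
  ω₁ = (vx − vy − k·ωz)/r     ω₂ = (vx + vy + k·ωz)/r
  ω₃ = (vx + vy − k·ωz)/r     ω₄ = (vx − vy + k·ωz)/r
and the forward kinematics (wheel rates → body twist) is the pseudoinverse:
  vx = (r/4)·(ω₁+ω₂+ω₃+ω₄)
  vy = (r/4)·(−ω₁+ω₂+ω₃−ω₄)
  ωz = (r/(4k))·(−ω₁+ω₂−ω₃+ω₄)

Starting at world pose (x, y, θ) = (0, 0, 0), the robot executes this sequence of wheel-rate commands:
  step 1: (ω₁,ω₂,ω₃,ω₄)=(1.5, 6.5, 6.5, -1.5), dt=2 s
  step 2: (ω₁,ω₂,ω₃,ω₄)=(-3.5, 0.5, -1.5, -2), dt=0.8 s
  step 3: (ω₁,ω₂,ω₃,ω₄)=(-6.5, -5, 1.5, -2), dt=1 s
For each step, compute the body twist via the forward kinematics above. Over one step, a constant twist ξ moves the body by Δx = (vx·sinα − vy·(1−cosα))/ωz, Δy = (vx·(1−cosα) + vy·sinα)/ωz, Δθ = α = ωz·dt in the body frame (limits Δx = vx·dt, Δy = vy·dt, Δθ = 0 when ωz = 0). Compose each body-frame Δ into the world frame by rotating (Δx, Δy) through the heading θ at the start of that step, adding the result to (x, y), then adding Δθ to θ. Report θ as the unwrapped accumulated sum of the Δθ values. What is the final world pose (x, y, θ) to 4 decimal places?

(0.2994, 0.6269, -0.3250)

step 1: ξ=(vx,vy,ωz)=(0.2437, 0.2437, -0.1875), dt=2.0 → body Δ=(0.5665, 0.3858, -0.3750) → world pose (0.5665, 0.3858, -0.3750)
step 2: ξ=(vx,vy,ωz)=(-0.1219, 0.0844, 0.2188), dt=0.8 → body Δ=(-0.1029, 0.0586, 0.1750) → world pose (0.4922, 0.4781, -0.2000)
step 3: ξ=(vx,vy,ωz)=(-0.2250, 0.0938, -0.1250), dt=1.0 → body Δ=(-0.2186, 0.1076, -0.1250) → world pose (0.2994, 0.6269, -0.3250)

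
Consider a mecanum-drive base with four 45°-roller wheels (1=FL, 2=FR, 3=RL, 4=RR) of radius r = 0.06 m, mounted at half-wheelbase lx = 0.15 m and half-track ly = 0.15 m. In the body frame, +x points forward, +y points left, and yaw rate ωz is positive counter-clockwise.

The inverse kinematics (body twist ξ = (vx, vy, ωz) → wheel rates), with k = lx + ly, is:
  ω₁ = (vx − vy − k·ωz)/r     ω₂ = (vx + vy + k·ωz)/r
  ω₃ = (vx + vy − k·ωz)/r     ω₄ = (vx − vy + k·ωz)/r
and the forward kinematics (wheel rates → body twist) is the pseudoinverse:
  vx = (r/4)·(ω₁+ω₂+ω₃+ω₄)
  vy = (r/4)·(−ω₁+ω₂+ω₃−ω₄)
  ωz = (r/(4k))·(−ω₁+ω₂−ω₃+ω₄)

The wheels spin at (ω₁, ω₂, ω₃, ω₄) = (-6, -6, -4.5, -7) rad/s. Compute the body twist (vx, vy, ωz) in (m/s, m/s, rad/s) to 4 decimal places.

(-0.3525, 0.0375, -0.1250)

k = lx + ly = 0.15 + 0.15 = 0.3000
ω₁+ω₂+ω₃+ω₄ = -23.5000  →  vx = (0.06/4)·-23.5000 = -0.3525
−ω₁+ω₂+ω₃−ω₄ = 2.5000  →  vy = (0.06/4)·2.5000 = 0.0375
−ω₁+ω₂−ω₃+ω₄ = -2.5000  →  ωz = (0.06/1.2000)·-2.5000 = -0.1250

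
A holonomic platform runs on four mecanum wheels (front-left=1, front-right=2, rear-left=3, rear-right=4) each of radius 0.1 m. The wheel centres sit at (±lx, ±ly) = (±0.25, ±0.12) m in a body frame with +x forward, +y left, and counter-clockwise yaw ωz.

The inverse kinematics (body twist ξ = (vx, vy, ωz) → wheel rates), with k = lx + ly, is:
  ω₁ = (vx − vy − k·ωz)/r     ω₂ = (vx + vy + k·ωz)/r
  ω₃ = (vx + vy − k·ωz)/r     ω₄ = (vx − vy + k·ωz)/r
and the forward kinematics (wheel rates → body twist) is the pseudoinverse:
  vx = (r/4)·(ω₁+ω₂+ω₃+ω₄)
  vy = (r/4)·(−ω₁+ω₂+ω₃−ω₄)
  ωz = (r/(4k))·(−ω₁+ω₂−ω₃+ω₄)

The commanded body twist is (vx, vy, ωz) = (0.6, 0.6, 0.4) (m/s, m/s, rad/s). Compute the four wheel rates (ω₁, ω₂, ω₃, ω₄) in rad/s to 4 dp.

(-1.4800, 13.4800, 10.5200, 1.4800)

k = lx + ly = 0.25 + 0.12 = 0.3700;  k·ωz = 0.3700·0.4 = 0.1480
ω₁ (FL) = (vx − vy − k·ωz)/r = -0.1480/0.1 = -1.4800
ω₂ (FR) = (vx + vy + k·ωz)/r = 1.3480/0.1 = 13.4800
ω₃ (RL) = (vx + vy − k·ωz)/r = 1.0520/0.1 = 10.5200
ω₄ (RR) = (vx − vy + k·ωz)/r = 0.1480/0.1 = 1.4800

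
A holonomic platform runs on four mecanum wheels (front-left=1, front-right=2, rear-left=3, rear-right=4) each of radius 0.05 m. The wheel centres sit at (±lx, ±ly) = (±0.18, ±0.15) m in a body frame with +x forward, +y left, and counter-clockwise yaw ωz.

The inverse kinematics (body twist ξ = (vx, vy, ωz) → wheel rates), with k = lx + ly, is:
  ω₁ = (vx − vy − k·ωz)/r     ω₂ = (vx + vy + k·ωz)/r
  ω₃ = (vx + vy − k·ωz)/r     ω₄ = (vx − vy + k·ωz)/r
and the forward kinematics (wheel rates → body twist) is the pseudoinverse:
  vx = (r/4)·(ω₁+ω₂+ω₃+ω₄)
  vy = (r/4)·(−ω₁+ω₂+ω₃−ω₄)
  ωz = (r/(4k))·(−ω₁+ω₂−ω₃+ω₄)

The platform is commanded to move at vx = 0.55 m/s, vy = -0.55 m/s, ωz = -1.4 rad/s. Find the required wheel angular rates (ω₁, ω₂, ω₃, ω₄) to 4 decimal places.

(31.2400, -9.2400, 9.2400, 12.7600)

k = lx + ly = 0.18 + 0.15 = 0.3300;  k·ωz = 0.3300·-1.4 = -0.4620
ω₁ (FL) = (vx − vy − k·ωz)/r = 1.5620/0.05 = 31.2400
ω₂ (FR) = (vx + vy + k·ωz)/r = -0.4620/0.05 = -9.2400
ω₃ (RL) = (vx + vy − k·ωz)/r = 0.4620/0.05 = 9.2400
ω₄ (RR) = (vx − vy + k·ωz)/r = 0.6380/0.05 = 12.7600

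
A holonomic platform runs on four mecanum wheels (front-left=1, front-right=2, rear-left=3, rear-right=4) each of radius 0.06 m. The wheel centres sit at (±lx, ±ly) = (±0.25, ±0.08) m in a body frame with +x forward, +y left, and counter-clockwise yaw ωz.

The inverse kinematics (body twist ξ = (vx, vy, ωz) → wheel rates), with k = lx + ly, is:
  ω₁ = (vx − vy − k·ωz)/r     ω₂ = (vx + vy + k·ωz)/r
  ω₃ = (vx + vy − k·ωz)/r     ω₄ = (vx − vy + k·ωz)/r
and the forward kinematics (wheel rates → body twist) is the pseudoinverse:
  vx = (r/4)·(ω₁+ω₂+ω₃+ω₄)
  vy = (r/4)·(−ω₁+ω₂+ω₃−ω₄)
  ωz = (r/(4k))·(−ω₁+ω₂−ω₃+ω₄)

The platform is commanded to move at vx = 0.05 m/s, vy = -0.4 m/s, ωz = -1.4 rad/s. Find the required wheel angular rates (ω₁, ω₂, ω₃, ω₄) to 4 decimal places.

k = lx + ly = 0.25 + 0.08 = 0.3300;  k·ωz = 0.3300·-1.4 = -0.4620
ω₁ (FL) = (vx − vy − k·ωz)/r = 0.9120/0.06 = 15.2000
ω₂ (FR) = (vx + vy + k·ωz)/r = -0.8120/0.06 = -13.5333
ω₃ (RL) = (vx + vy − k·ωz)/r = 0.1120/0.06 = 1.8667
ω₄ (RR) = (vx − vy + k·ωz)/r = -0.0120/0.06 = -0.2000

(15.2000, -13.5333, 1.8667, -0.2000)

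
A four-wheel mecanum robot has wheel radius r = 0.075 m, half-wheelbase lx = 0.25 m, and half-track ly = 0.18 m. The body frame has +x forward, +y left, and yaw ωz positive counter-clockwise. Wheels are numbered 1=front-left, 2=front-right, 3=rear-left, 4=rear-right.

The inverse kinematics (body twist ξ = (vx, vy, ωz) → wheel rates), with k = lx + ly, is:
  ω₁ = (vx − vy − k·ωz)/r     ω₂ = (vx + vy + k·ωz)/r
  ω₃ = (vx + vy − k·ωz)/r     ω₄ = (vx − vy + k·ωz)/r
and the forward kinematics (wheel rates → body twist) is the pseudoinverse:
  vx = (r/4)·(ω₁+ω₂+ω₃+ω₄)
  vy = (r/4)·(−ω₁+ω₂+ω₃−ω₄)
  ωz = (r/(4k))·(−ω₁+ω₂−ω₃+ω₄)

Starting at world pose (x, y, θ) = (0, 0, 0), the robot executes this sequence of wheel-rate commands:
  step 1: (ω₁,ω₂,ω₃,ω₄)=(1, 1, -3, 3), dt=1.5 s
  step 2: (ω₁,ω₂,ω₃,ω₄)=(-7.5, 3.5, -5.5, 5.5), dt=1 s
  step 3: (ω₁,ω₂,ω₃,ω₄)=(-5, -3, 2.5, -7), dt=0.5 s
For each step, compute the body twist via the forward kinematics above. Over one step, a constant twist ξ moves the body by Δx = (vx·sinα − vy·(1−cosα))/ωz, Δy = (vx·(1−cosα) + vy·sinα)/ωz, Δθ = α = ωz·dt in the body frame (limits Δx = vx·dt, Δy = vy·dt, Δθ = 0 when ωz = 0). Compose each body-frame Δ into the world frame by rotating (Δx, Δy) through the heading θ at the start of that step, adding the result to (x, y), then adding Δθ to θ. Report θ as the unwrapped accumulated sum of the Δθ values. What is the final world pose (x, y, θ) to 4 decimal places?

step 1: ξ=(vx,vy,ωz)=(0.0375, -0.1125, 0.2616), dt=1.5 → body Δ=(0.0875, -0.1536, 0.3924) → world pose (0.0875, -0.1536, 0.3924)
step 2: ξ=(vx,vy,ωz)=(-0.0750, 0.0000, 0.9593), dt=1.0 → body Δ=(-0.0640, -0.0333, 0.9593) → world pose (0.0411, -0.2088, 1.3517)
step 3: ξ=(vx,vy,ωz)=(-0.2344, 0.2156, -0.3270), dt=0.5 → body Δ=(-0.1079, 0.1169, -0.1635) → world pose (-0.0964, -0.2887, 1.1882)

(-0.0964, -0.2887, 1.1882)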